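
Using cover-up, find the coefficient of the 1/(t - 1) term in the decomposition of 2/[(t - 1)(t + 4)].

Cover (t - 1), set t=1: 2/((t + 4) at t=1) = 2/(5) = 2/5


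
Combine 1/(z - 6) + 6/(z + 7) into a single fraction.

Common denominator (z - 6)(z + 7). Numerator: 1(z + 7) + 6(z - 6) = (z + 7) + (6z - 36) = 7z - 29
Result: (7z - 29)/[(z - 6)(z + 7)]


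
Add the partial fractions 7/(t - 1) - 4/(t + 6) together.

Common denominator (t - 1)(t + 6). Numerator: 7(t + 6) - 4(t - 1) = (7t + 42) - (4t - 4) = 3t + 46
Result: (3t + 46)/[(t - 1)(t + 6)]


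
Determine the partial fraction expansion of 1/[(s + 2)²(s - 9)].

Cover-up at s=9: γ = 1/(9 + 2)² = 1/121. Cover-up at s=-2: β = 1/(-2 - 9) = -1/11. Comparing s² coeff: α = -γ = -1/121
Result: (-1/121)/(s + 2) - (1/11)/(s + 2)² + (1/121)/(s - 9)


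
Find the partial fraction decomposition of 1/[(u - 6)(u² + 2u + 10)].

Cover-up at u = 6: α = 1/(6² + 2·6 + 10) = 1/58. Then β = -α = -1/58, γ = -α·(2 + 6) = -4/29
Result: (1/58)/(u - 6) - ((1/58)u + 4/29)/(u² + 2u + 10)


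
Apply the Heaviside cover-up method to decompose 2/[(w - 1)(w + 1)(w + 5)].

Cover (w - 1), w=1: α = 2/[(1 + 1)(1 + 5)] = 1/6. Cover (w + 1), w=-1: β = 2/[(-1 - 1)(-1 + 5)] = -1/4. Cover (w + 5), w=-5: γ = 2/[(-5 - 1)(-5 + 1)] = 1/12.
Result: (1/6)/(w - 1) - (1/4)/(w + 1) + (1/12)/(w + 5)


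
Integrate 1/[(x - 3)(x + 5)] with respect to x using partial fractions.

Decompose: 1/[(x - 3)(x + 5)] = (1/8)/(x - 3) - (1/8)/(x + 5). Integrate each term: (1/8) ln|(x - 3)| - (1/8) ln|(x + 5)| + C


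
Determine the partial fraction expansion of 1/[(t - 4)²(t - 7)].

Cover-up at t=7: γ = 1/(7 - 4)² = 1/9. Cover-up at t=4: β = 1/(4 - 7) = -1/3. Comparing t² coeff: α = -γ = -1/9
Result: (-1/9)/(t - 4) - (1/3)/(t - 4)² + (1/9)/(t - 7)


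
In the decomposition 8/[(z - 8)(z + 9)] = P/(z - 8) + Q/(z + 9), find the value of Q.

Cover-up at z = -9: Q = 8/(-9 - 8) = -8/17


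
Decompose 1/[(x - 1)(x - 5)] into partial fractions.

1/(x - 1)(x - 5) = P/(x - 1) + Q/(x - 5). P = 1/(1 - 5) = -1/4, Q = 1/(5 - 1) = 1/4
Result: (-1/4)/(x - 1) + (1/4)/(x - 5)


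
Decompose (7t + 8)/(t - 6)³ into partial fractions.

(7t + 8) = α(t - 6)² + β(t - 6) + γ. At t = 6: γ = 7·6 + 8 = 50. Coefficients: α = 0, β = 7
Result: 7/(t - 6)² + 50/(t - 6)³


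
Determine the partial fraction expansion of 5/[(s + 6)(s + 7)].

5/(s + 6)(s + 7) = A/(s + 6) + B/(s + 7). A = 5/(-6 + 7) = 5, B = 5/(-7 + 6) = -5
Result: 5/(s + 6) - 5/(s + 7)


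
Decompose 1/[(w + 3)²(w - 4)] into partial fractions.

Cover-up at w=4: C = 1/(4 + 3)² = 1/49. Cover-up at w=-3: B = 1/(-3 - 4) = -1/7. Comparing w² coeff: A = -C = -1/49
Result: (-1/49)/(w + 3) - (1/7)/(w + 3)² + (1/49)/(w - 4)


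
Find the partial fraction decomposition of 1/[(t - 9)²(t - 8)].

Cover-up at t=8: C = 1/(8 - 9)² = 1. Cover-up at t=9: B = 1/(9 - 8) = 1. Comparing t² coeff: A = -C = -1
Result: -1/(t - 9) + 1/(t - 9)² + 1/(t - 8)


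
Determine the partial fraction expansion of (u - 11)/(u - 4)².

(u - 11) = A(u - 4) + B. At u = 4: B = 1·4 - 11 = -7. Coeff of u: A = 1
Result: 1/(u - 4) - 7/(u - 4)²


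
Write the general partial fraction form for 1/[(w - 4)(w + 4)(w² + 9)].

Two linear + quadratic: α/(w - 4) + β/(w + 4) + (γw + δ)/(w² + 9)


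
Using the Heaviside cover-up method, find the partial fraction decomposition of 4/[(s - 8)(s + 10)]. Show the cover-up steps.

Cover (s - 8): set s=8, get P = 4/(8 + 10) = 2/9. Cover (s + 10): set s=-10, get Q = 4/(-10 - 8) = -2/9.
Result: (2/9)/(s - 8) - (2/9)/(s + 10)


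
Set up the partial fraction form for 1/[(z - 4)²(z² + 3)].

Repeated linear + quadratic: A/(z - 4) + B/(z - 4)² + (Cz + D)/(z² + 3)


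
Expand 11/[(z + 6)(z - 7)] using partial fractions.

11/(z + 6)(z - 7) = P/(z + 6) + Q/(z - 7). P = 11/(-6 - 7) = -11/13, Q = 11/(7 + 6) = 11/13
Result: (-11/13)/(z + 6) + (11/13)/(z - 7)


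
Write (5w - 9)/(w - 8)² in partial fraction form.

(5w - 9) = P(w - 8) + Q. At w = 8: Q = 5·8 - 9 = 31. Coeff of w: P = 5
Result: 5/(w - 8) + 31/(w - 8)²


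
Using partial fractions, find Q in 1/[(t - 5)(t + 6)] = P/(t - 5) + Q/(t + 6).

Cover-up at t = -6: Q = 1/(-6 - 5) = -1/11


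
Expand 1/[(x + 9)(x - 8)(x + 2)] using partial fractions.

Using cover-up method: α = 1/119, β = 1/170, γ = -1/70
Result: (1/119)/(x + 9) + (1/170)/(x - 8) - (1/70)/(x + 2)


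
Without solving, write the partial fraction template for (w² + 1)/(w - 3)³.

Repeated linear factor (power 3): P/(w - 3) + Q/(w - 3)² + R/(w - 3)³


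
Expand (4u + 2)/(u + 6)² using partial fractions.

(4u + 2) = P(u + 6) + Q. At u = -6: Q = 4·(-6) + 2 = -22. Coeff of u: P = 4
Result: 4/(u + 6) - 22/(u + 6)²


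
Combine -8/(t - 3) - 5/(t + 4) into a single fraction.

Common denominator (t - 3)(t + 4). Numerator: -8(t + 4) - 5(t - 3) = (-8t - 32) - (5t - 15) = -13t - 17
Result: (-13t - 17)/[(t - 3)(t + 4)]


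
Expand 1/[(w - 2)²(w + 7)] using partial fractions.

Cover-up at w=-7: R = 1/(-7 - 2)² = 1/81. Cover-up at w=2: Q = 1/(2 + 7) = 1/9. Comparing w² coeff: P = -R = -1/81
Result: (-1/81)/(w - 2) + (1/9)/(w - 2)² + (1/81)/(w + 7)


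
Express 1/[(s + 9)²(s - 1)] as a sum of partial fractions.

Cover-up at s=1: R = 1/(1 + 9)² = 1/100. Cover-up at s=-9: Q = 1/(-9 - 1) = -1/10. Comparing s² coeff: P = -R = -1/100
Result: (-1/100)/(s + 9) - (1/10)/(s + 9)² + (1/100)/(s - 1)


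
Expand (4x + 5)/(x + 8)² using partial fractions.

(4x + 5) = A(x + 8) + B. At x = -8: B = 4·(-8) + 5 = -27. Coeff of x: A = 4
Result: 4/(x + 8) - 27/(x + 8)²


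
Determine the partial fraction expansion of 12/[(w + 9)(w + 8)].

12/(w + 9)(w + 8) = P/(w + 9) + Q/(w + 8). P = 12/(-9 + 8) = -12, Q = 12/(-8 + 9) = 12
Result: -12/(w + 9) + 12/(w + 8)


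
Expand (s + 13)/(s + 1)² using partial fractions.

(s + 13) = P(s + 1) + Q. At s = -1: Q = 1·(-1) + 13 = 12. Coeff of s: P = 1
Result: 1/(s + 1) + 12/(s + 1)²


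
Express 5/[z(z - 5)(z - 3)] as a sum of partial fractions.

Using cover-up method: α = 1/3, β = 1/2, γ = -5/6
Result: (1/3)/z + (1/2)/(z - 5) - (5/6)/(z - 3)


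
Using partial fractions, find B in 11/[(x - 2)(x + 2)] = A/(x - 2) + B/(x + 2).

Cover-up at x = -2: B = 11/(-2 - 2) = -11/4


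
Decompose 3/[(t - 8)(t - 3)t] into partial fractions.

Using cover-up method: α = 3/40, β = -1/5, γ = 1/8
Result: (3/40)/(t - 8) - (1/5)/(t - 3) + (1/8)/t


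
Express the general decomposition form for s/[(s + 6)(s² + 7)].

Linear + irreducible quadratic: P/(s + 6) + (Qs + R)/(s² + 7)


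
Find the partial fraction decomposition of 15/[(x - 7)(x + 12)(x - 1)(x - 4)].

Using Heaviside cover-up: (5/114)/(x - 7) - (15/3952)/(x + 12) + (5/78)/(x - 1) - (5/48)/(x - 4)


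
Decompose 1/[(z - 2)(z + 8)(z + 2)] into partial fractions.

Using cover-up method: P = 1/40, Q = 1/60, R = -1/24
Result: (1/40)/(z - 2) + (1/60)/(z + 8) - (1/24)/(z + 2)


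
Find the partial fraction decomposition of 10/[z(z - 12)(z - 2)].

Using cover-up method: P = 5/12, Q = 1/12, R = -1/2
Result: (5/12)/z + (1/12)/(z - 12) - (1/2)/(z - 2)


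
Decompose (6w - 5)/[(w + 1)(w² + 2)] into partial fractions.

At w=-1: α = (6·(-1) - 5)/((-1)² + 2) = -11/3. β = -α = 11/3, γ = 6 - (-1)·α = 7/3
Result: (-11/3)/(w + 1) + ((11/3)w + 7/3)/(w² + 2)


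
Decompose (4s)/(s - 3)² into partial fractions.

(4s) = α(s - 3) + β. At s = 3: β = 4·3 + 0 = 12. Coeff of s: α = 4
Result: 4/(s - 3) + 12/(s - 3)²


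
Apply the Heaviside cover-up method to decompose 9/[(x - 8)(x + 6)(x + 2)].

Cover (x - 8), x=8: P = 9/[(8 + 6)(8 + 2)] = 9/140. Cover (x + 6), x=-6: Q = 9/[(-6 - 8)(-6 + 2)] = 9/56. Cover (x + 2), x=-2: R = 9/[(-2 - 8)(-2 + 6)] = -9/40.
Result: (9/140)/(x - 8) + (9/56)/(x + 6) - (9/40)/(x + 2)


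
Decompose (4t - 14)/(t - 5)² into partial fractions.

(4t - 14) = P(t - 5) + Q. At t = 5: Q = 4·5 - 14 = 6. Coeff of t: P = 4
Result: 4/(t - 5) + 6/(t - 5)²


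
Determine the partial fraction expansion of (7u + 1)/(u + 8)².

(7u + 1) = P(u + 8) + Q. At u = -8: Q = 7·(-8) + 1 = -55. Coeff of u: P = 7
Result: 7/(u + 8) - 55/(u + 8)²


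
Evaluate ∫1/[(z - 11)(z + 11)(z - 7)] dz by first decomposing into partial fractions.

Cover-up: α = 1/88, β = 1/396, γ = -1/72. Decomposition: (1/88)/(z - 11) + (1/396)/(z + 11) - (1/72)/(z - 7). Integrate each term: (1/88) ln|(z - 11)| + (1/396) ln|(z + 11)| - (1/72) ln|(z - 7)| + C


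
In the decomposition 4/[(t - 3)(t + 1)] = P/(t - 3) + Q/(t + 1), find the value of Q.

Cover-up at t = -1: Q = 4/(-1 - 3) = -4/4 = -1


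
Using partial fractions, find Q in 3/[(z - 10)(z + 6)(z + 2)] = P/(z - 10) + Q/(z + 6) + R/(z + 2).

Cover-up at z = -6: Q = 3/[(-6 - 10)(-6 + 2)] = 3/[(-16)(-4)] = 3/64


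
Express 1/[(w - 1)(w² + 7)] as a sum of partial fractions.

Cover-up at w = 1: A = 1/(1² + 7) = 1/8. Then B = -A = -1/8, C = -A·(0 + 1) = -1/8
Result: (1/8)/(w - 1) - ((1/8)w + 1/8)/(w² + 7)


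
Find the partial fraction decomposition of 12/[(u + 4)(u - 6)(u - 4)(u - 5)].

Using Heaviside cover-up: (-1/60)/(u + 4) + (3/5)/(u - 6) + (3/4)/(u - 4) - (4/3)/(u - 5)


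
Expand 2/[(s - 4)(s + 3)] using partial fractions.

2/(s - 4)(s + 3) = P/(s - 4) + Q/(s + 3). P = 2/(4 + 3) = 2/7, Q = 2/(-3 - 4) = -2/7
Result: (2/7)/(s - 4) - (2/7)/(s + 3)


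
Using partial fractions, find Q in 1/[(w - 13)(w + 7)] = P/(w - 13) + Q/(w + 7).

Cover-up at w = -7: Q = 1/(-7 - 13) = -1/20


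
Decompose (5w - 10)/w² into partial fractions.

(5w - 10) = Aw + B. At w = 0: B = 5·0 - 10 = -10. Coeff of w: A = 5
Result: 5/w - 10/w²


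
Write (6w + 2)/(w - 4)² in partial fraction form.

(6w + 2) = α(w - 4) + β. At w = 4: β = 6·4 + 2 = 26. Coeff of w: α = 6
Result: 6/(w - 4) + 26/(w - 4)²


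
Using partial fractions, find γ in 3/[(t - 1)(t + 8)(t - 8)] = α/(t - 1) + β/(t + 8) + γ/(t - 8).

Cover-up at t = 8: γ = 3/[(8 - 1)(8 + 8)] = 3/[(7)(16)] = 3/112


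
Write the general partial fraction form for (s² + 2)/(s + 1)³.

Repeated linear factor (power 3): P/(s + 1) + Q/(s + 1)² + R/(s + 1)³


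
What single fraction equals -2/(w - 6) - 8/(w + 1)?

Common denominator (w - 6)(w + 1). Numerator: -2(w + 1) - 8(w - 6) = (-2w - 2) - (8w - 48) = -10w + 46
Result: (-10w + 46)/[(w - 6)(w + 1)]


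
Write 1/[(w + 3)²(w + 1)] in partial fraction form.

Cover-up at w=-1: R = 1/(-1 + 3)² = 1/4. Cover-up at w=-3: Q = 1/(-3 + 1) = -1/2. Comparing w² coeff: P = -R = -1/4
Result: (-1/4)/(w + 3) - (1/2)/(w + 3)² + (1/4)/(w + 1)


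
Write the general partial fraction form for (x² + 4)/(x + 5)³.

Repeated linear factor (power 3): A/(x + 5) + B/(x + 5)² + C/(x + 5)³


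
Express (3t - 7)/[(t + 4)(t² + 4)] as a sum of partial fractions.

At t=-4: A = (3·(-4) - 7)/((-4)² + 4) = -19/20. B = -A = 19/20, C = 3 - (-4)·A = -4/5
Result: (-19/20)/(t + 4) + ((19/20)t - 4/5)/(t² + 4)


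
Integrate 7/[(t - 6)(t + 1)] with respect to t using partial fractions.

Decompose: 7/[(t - 6)(t + 1)] = 1/(t - 6) - 1/(t + 1). Integrate each term: ln|(t - 6)| - ln|(t + 1)| + C


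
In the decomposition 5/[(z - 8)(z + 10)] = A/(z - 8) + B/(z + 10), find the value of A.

Cover-up at z = 8: A = 5/(8 + 10) = 5/18


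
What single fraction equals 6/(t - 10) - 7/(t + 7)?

Common denominator (t - 10)(t + 7). Numerator: 6(t + 7) - 7(t - 10) = (6t + 42) - (7t - 70) = -t + 112
Result: (-t + 112)/[(t - 10)(t + 7)]


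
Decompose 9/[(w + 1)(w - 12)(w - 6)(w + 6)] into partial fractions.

Using Heaviside cover-up: (9/455)/(w + 1) + (1/156)/(w - 12) - (1/56)/(w - 6) - (1/120)/(w + 6)


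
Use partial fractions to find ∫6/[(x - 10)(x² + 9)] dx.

Cover-up at x=10: P = 6/(10²+9) = 6/109. Coeff matching: Q = -6/109, R = -60/109. Decomposition: (6/109)/(x - 10) - ((6/109)x + 60/109)/(x² + 9). Integrate: linear → ln, quadratic → (1/2)ln + arctan: (6/109) ln|(x - 10)| - (3/109) ln(x² + 9) - (20/109) arctan(x/3) + C


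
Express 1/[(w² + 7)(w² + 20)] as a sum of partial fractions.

Coefficient matching gives α = γ = 0, β = 1/(20-7) = 1/13, δ = -β = -1/13
Result: (1/13)/(w² + 7) - (1/13)/(w² + 20)


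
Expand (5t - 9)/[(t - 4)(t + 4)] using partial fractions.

At t=4: P = (5·4 - 9)/(4 + 4) = 11/8. At t=-4: Q = (5·(-4) - 9)/(-4 - 4) = 29/8
Result: (11/8)/(t - 4) + (29/8)/(t + 4)


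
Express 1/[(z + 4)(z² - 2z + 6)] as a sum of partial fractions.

Cover-up at z = -4: A = 1/((-4)² - 2·(-4) + 6) = 1/30. Then B = -A = -1/30, C = -A·(-2 - 4) = 1/5
Result: (1/30)/(z + 4) - ((1/30)z - 1/5)/(z² - 2z + 6)


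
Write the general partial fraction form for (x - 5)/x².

Repeated linear factor: A/x + B/x²


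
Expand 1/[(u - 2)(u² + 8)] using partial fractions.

Cover-up at u = 2: α = 1/(2² + 8) = 1/12. Then β = -α = -1/12, γ = -α·(0 + 2) = -1/6
Result: (1/12)/(u - 2) - ((1/12)u + 1/6)/(u² + 8)


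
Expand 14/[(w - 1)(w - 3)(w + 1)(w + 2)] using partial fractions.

Using Heaviside cover-up: (-7/6)/(w - 1) + (7/20)/(w - 3) + (7/4)/(w + 1) - (14/15)/(w + 2)


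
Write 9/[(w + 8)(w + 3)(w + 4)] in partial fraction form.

Using cover-up method: α = 9/20, β = 9/5, γ = -9/4
Result: (9/20)/(w + 8) + (9/5)/(w + 3) - (9/4)/(w + 4)


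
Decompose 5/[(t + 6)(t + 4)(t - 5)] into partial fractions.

Using cover-up method: α = 5/22, β = -5/18, γ = 5/99
Result: (5/22)/(t + 6) - (5/18)/(t + 4) + (5/99)/(t - 5)


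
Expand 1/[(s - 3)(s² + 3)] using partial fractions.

Cover-up at s = 3: A = 1/(3² + 3) = 1/12. Then B = -A = -1/12, C = -A·(0 + 3) = -1/4
Result: (1/12)/(s - 3) - ((1/12)s + 1/4)/(s² + 3)


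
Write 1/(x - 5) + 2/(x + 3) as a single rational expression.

Common denominator (x - 5)(x + 3). Numerator: 1(x + 3) + 2(x - 5) = (x + 3) + (2x - 10) = 3x - 7
Result: (3x - 7)/[(x - 5)(x + 3)]


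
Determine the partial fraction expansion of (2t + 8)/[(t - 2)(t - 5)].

At t=2: α = (2·2 + 8)/(2 - 5) = -4. At t=5: β = (2·5 + 8)/(5 - 2) = 6
Result: -4/(t - 2) + 6/(t - 5)


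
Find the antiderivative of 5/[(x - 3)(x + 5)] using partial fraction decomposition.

Decompose: 5/[(x - 3)(x + 5)] = (5/8)/(x - 3) - (5/8)/(x + 5). Integrate each term: (5/8) ln|(x - 3)| - (5/8) ln|(x + 5)| + C


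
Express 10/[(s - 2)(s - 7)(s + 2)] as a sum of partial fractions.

Using cover-up method: α = -1/2, β = 2/9, γ = 5/18
Result: (-1/2)/(s - 2) + (2/9)/(s - 7) + (5/18)/(s + 2)


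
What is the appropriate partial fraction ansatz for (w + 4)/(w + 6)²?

Repeated linear factor: α/(w + 6) + β/(w + 6)²


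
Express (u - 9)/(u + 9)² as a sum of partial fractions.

(u - 9) = P(u + 9) + Q. At u = -9: Q = 1·(-9) - 9 = -18. Coeff of u: P = 1
Result: 1/(u + 9) - 18/(u + 9)²


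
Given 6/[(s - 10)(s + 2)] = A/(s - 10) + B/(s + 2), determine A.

Cover-up at s = 10: A = 6/(10 + 2) = 6/12 = 1/2


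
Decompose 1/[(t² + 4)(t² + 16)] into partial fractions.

Coefficient matching gives α = γ = 0, β = 1/(16-4) = 1/12, δ = -β = -1/12
Result: (1/12)/(t² + 4) - (1/12)/(t² + 16)


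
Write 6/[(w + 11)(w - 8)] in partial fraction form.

6/(w + 11)(w - 8) = A/(w + 11) + B/(w - 8). A = 6/(-11 - 8) = -6/19, B = 6/(8 + 11) = 6/19
Result: (-6/19)/(w + 11) + (6/19)/(w - 8)


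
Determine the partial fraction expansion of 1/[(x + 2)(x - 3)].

1/(x + 2)(x - 3) = α/(x + 2) + β/(x - 3). α = 1/(-2 - 3) = -1/5, β = 1/(3 + 2) = 1/5
Result: (-1/5)/(x + 2) + (1/5)/(x - 3)


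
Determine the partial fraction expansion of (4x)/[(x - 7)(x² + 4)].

At x=7: α = (4·7 + 0)/(7² + 4) = 28/53. β = -α = -28/53, γ = 4 - 7·α = 16/53
Result: (28/53)/(x - 7) - ((28/53)x - 16/53)/(x² + 4)


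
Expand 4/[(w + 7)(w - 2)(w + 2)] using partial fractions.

Using cover-up method: P = 4/45, Q = 1/9, R = -1/5
Result: (4/45)/(w + 7) + (1/9)/(w - 2) - (1/5)/(w + 2)


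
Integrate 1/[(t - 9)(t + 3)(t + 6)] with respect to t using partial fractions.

Cover-up: α = 1/180, β = -1/36, γ = 1/45. Decomposition: (1/180)/(t - 9) - (1/36)/(t + 3) + (1/45)/(t + 6). Integrate each term: (1/180) ln|(t - 9)| - (1/36) ln|(t + 3)| + (1/45) ln|(t + 6)| + C


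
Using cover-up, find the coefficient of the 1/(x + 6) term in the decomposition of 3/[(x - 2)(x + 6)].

Cover (x + 6), set x=-6: 3/((x - 2) at x=-6) = 3/(-8) = -3/8


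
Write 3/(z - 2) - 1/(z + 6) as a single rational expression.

Common denominator (z - 2)(z + 6). Numerator: 3(z + 6) - 1(z - 2) = (3z + 18) - (z - 2) = 2z + 20
Result: (2z + 20)/[(z - 2)(z + 6)]


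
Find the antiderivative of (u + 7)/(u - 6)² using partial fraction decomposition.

Decompose: P = 1, Q = 1·6 + 7 = 13, so (u + 7)/(u - 6)² = 1/(u - 6) + 13/(u - 6)². Integrate: ∫ P/(u - 6) du = ln|(u - 6)|; ∫ Q/(u - 6)² du = -13/(u - 6). Sum: ln|(u - 6)| - 13/(u - 6) + C


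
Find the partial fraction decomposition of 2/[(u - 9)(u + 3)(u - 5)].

Using cover-up method: P = 1/24, Q = 1/48, R = -1/16
Result: (1/24)/(u - 9) + (1/48)/(u + 3) - (1/16)/(u - 5)


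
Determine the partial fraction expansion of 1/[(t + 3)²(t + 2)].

Cover-up at t=-2: R = 1/(-2 + 3)² = 1. Cover-up at t=-3: Q = 1/(-3 + 2) = -1. Comparing t² coeff: P = -R = -1
Result: -1/(t + 3) - 1/(t + 3)² + 1/(t + 2)


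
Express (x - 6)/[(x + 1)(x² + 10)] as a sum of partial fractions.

At x=-1: P = (1·(-1) - 6)/((-1)² + 10) = -7/11. Q = -P = 7/11, R = 1 - (-1)·P = 4/11
Result: (-7/11)/(x + 1) + ((7/11)x + 4/11)/(x² + 10)


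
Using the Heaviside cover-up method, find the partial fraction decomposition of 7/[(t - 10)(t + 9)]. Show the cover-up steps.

Cover (t - 10): set t=10, get A = 7/(10 + 9) = 7/19. Cover (t + 9): set t=-9, get B = 7/(-9 - 10) = -7/19.
Result: (7/19)/(t - 10) - (7/19)/(t + 9)


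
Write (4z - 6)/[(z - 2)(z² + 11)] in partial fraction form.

At z=2: α = (4·2 - 6)/(2² + 11) = 2/15. β = -α = -2/15, γ = 4 - 2·α = 56/15
Result: (2/15)/(z - 2) - ((2/15)z - 56/15)/(z² + 11)


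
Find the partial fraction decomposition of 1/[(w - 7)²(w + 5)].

Cover-up at w=-5: γ = 1/(-5 - 7)² = 1/144. Cover-up at w=7: β = 1/(7 + 5) = 1/12. Comparing w² coeff: α = -γ = -1/144
Result: (-1/144)/(w - 7) + (1/12)/(w - 7)² + (1/144)/(w + 5)


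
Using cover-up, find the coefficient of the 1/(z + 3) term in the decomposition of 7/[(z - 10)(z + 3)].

Cover (z + 3), set z=-3: 7/((z - 10) at z=-3) = 7/(-13) = -7/13


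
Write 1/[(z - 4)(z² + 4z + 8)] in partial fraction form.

Cover-up at z = 4: α = 1/(4² + 4·4 + 8) = 1/40. Then β = -α = -1/40, γ = -α·(4 + 4) = -1/5
Result: (1/40)/(z - 4) - ((1/40)z + 1/5)/(z² + 4z + 8)


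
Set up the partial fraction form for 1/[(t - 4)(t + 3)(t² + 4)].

Two linear + quadratic: P/(t - 4) + Q/(t + 3) + (Rt + S)/(t² + 4)


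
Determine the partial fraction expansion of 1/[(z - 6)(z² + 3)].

Cover-up at z = 6: α = 1/(6² + 3) = 1/39. Then β = -α = -1/39, γ = -α·(0 + 6) = -2/13
Result: (1/39)/(z - 6) - ((1/39)z + 2/13)/(z² + 3)


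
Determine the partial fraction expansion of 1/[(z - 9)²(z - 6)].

Cover-up at z=6: C = 1/(6 - 9)² = 1/9. Cover-up at z=9: B = 1/(9 - 6) = 1/3. Comparing z² coeff: A = -C = -1/9
Result: (-1/9)/(z - 9) + (1/3)/(z - 9)² + (1/9)/(z - 6)


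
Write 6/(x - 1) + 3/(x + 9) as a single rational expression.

Common denominator (x - 1)(x + 9). Numerator: 6(x + 9) + 3(x - 1) = (6x + 54) + (3x - 3) = 9x + 51
Result: (9x + 51)/[(x - 1)(x + 9)]


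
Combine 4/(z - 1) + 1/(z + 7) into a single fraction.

Common denominator (z - 1)(z + 7). Numerator: 4(z + 7) + 1(z - 1) = (4z + 28) + (z - 1) = 5z + 27
Result: (5z + 27)/[(z - 1)(z + 7)]


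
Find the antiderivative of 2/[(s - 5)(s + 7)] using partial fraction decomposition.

Decompose: 2/[(s - 5)(s + 7)] = (1/6)/(s - 5) - (1/6)/(s + 7). Integrate each term: (1/6) ln|(s - 5)| - (1/6) ln|(s + 7)| + C


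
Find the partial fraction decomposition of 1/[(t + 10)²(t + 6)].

Cover-up at t=-6: C = 1/(-6 + 10)² = 1/16. Cover-up at t=-10: B = 1/(-10 + 6) = -1/4. Comparing t² coeff: A = -C = -1/16
Result: (-1/16)/(t + 10) - (1/4)/(t + 10)² + (1/16)/(t + 6)


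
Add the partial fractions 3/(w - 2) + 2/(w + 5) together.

Common denominator (w - 2)(w + 5). Numerator: 3(w + 5) + 2(w - 2) = (3w + 15) + (2w - 4) = 5w + 11
Result: (5w + 11)/[(w - 2)(w + 5)]


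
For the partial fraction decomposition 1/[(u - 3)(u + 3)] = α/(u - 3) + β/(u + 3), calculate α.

Cover-up at u = 3: α = 1/(3 + 3) = 1/6


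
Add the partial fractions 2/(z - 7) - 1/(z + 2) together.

Common denominator (z - 7)(z + 2). Numerator: 2(z + 2) - 1(z - 7) = (2z + 4) - (z - 7) = z + 11
Result: (z + 11)/[(z - 7)(z + 2)]


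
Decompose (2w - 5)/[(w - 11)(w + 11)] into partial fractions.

At w=11: α = (2·11 - 5)/(11 + 11) = 17/22. At w=-11: β = (2·(-11) - 5)/(-11 - 11) = 27/22
Result: (17/22)/(w - 11) + (27/22)/(w + 11)


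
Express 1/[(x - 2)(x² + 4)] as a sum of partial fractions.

Cover-up at x = 2: α = 1/(2² + 4) = 1/8. Then β = -α = -1/8, γ = -α·(0 + 2) = -1/4
Result: (1/8)/(x - 2) - ((1/8)x + 1/4)/(x² + 4)


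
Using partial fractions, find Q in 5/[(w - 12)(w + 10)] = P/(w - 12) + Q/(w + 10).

Cover-up at w = -10: Q = 5/(-10 - 12) = -5/22


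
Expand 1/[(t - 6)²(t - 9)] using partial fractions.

Cover-up at t=9: γ = 1/(9 - 6)² = 1/9. Cover-up at t=6: β = 1/(6 - 9) = -1/3. Comparing t² coeff: α = -γ = -1/9
Result: (-1/9)/(t - 6) - (1/3)/(t - 6)² + (1/9)/(t - 9)


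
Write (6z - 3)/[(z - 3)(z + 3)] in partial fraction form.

At z=3: α = (6·3 - 3)/(3 + 3) = 5/2. At z=-3: β = (6·(-3) - 3)/(-3 - 3) = 7/2
Result: (5/2)/(z - 3) + (7/2)/(z + 3)


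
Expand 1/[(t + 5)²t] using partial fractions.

Cover-up at t=0: γ = 1/(0 + 5)² = 1/25. Cover-up at t=-5: β = 1/(-5 - 0) = -1/5. Comparing t² coeff: α = -γ = -1/25
Result: (-1/25)/(t + 5) - (1/5)/(t + 5)² + (1/25)/t


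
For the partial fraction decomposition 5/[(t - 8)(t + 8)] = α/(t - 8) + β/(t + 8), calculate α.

Cover-up at t = 8: α = 5/(8 + 8) = 5/16


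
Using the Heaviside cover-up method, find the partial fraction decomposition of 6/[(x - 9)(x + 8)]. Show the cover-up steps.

Cover (x - 9): set x=9, get A = 6/(9 + 8) = 6/17. Cover (x + 8): set x=-8, get B = 6/(-8 - 9) = -6/17.
Result: (6/17)/(x - 9) - (6/17)/(x + 8)


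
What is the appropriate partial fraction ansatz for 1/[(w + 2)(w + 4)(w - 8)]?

Three distinct linear factors: α/(w + 2) + β/(w + 4) + γ/(w - 8)


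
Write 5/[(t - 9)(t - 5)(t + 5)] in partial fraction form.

Using cover-up method: α = 5/56, β = -1/8, γ = 1/28
Result: (5/56)/(t - 9) - (1/8)/(t - 5) + (1/28)/(t + 5)


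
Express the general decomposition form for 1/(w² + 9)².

Repeated quadratic factor: (Aw + B)/(w² + 9) + (Cw + D)/(w² + 9)²


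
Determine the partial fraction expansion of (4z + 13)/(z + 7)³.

(4z + 13) = A(z + 7)² + B(z + 7) + C. At z = -7: C = 4·(-7) + 13 = -15. Coefficients: A = 0, B = 4
Result: 4/(z + 7)² - 15/(z + 7)³


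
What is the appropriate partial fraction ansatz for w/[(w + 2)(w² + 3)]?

Linear + irreducible quadratic: α/(w + 2) + (βw + γ)/(w² + 3)


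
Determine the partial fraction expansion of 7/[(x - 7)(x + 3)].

7/(x - 7)(x + 3) = P/(x - 7) + Q/(x + 3). P = 7/(7 + 3) = 7/10, Q = 7/(-3 - 7) = -7/10
Result: (7/10)/(x - 7) - (7/10)/(x + 3)


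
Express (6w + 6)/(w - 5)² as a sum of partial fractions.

(6w + 6) = α(w - 5) + β. At w = 5: β = 6·5 + 6 = 36. Coeff of w: α = 6
Result: 6/(w - 5) + 36/(w - 5)²


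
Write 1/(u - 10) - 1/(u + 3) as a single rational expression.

Common denominator (u - 10)(u + 3). Numerator: 1(u + 3) - 1(u - 10) = (u + 3) - (u - 10) = 13
Result: (13)/[(u - 10)(u + 3)]


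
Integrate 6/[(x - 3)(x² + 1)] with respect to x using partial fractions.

Cover-up at x=3: α = 6/(3²+1) = 3/5. Coeff matching: β = -3/5, γ = -9/5. Decomposition: (3/5)/(x - 3) - ((3/5)x + 9/5)/(x² + 1). Integrate: linear → ln, quadratic → (1/2)ln + arctan: (3/5) ln|(x - 3)| - (3/10) ln(x² + 1) - (9/5) arctan(x) + C


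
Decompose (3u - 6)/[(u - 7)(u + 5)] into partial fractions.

At u=7: P = (3·7 - 6)/(7 + 5) = 5/4. At u=-5: Q = (3·(-5) - 6)/(-5 - 7) = 7/4
Result: (5/4)/(u - 7) + (7/4)/(u + 5)


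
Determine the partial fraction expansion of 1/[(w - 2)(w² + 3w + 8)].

Cover-up at w = 2: P = 1/(2² + 3·2 + 8) = 1/18. Then Q = -P = -1/18, R = -P·(3 + 2) = -5/18
Result: (1/18)/(w - 2) - ((1/18)w + 5/18)/(w² + 3w + 8)


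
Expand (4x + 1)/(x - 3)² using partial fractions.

(4x + 1) = A(x - 3) + B. At x = 3: B = 4·3 + 1 = 13. Coeff of x: A = 4
Result: 4/(x - 3) + 13/(x - 3)²


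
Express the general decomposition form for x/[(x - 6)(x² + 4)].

Linear + irreducible quadratic: P/(x - 6) + (Qx + R)/(x² + 4)


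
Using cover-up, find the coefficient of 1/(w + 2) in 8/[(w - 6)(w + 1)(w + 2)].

Cover (w + 2), set w=-2: 8/[(-2 - 6)(-2 + 1)] = 1


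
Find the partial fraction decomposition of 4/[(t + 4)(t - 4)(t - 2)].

Using cover-up method: α = 1/12, β = 1/4, γ = -1/3
Result: (1/12)/(t + 4) + (1/4)/(t - 4) - (1/3)/(t - 2)


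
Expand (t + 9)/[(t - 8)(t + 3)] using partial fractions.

At t=8: α = (1·8 + 9)/(8 + 3) = 17/11. At t=-3: β = (1·(-3) + 9)/(-3 - 8) = -6/11
Result: (17/11)/(t - 8) - (6/11)/(t + 3)


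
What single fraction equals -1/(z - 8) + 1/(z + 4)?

Common denominator (z - 8)(z + 4). Numerator: -1(z + 4) + 1(z - 8) = (-z - 4) + (z - 8) = -12
Result: (-12)/[(z - 8)(z + 4)]


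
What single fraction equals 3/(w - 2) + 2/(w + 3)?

Common denominator (w - 2)(w + 3). Numerator: 3(w + 3) + 2(w - 2) = (3w + 9) + (2w - 4) = 5w + 5
Result: (5w + 5)/[(w - 2)(w + 3)]


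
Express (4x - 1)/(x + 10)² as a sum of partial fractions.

(4x - 1) = P(x + 10) + Q. At x = -10: Q = 4·(-10) - 1 = -41. Coeff of x: P = 4
Result: 4/(x + 10) - 41/(x + 10)²


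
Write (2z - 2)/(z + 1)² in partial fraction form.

(2z - 2) = P(z + 1) + Q. At z = -1: Q = 2·(-1) - 2 = -4. Coeff of z: P = 2
Result: 2/(z + 1) - 4/(z + 1)²


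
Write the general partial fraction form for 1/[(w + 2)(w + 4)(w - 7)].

Three distinct linear factors: α/(w + 2) + β/(w + 4) + γ/(w - 7)


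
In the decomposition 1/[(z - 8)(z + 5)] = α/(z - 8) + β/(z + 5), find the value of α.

Cover-up at z = 8: α = 1/(8 + 5) = 1/13


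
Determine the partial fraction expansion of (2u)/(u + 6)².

(2u) = α(u + 6) + β. At u = -6: β = 2·(-6) + 0 = -12. Coeff of u: α = 2
Result: 2/(u + 6) - 12/(u + 6)²


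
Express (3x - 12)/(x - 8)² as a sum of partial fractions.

(3x - 12) = α(x - 8) + β. At x = 8: β = 3·8 - 12 = 12. Coeff of x: α = 3
Result: 3/(x - 8) + 12/(x - 8)²


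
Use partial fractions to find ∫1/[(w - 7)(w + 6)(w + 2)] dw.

Cover-up: A = 1/117, B = 1/52, C = -1/36. Decomposition: (1/117)/(w - 7) + (1/52)/(w + 6) - (1/36)/(w + 2). Integrate each term: (1/117) ln|(w - 7)| + (1/52) ln|(w + 6)| - (1/36) ln|(w + 2)| + C


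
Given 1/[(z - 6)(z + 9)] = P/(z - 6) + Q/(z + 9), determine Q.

Cover-up at z = -9: Q = 1/(-9 - 6) = -1/15


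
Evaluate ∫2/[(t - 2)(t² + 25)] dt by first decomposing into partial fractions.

Cover-up at t=2: P = 2/(2²+25) = 2/29. Coeff matching: Q = -2/29, R = -4/29. Decomposition: (2/29)/(t - 2) - ((2/29)t + 4/29)/(t² + 25). Integrate: linear → ln, quadratic → (1/2)ln + arctan: (2/29) ln|(t - 2)| - (1/29) ln(t² + 25) - (4/145) arctan(t/5) + C


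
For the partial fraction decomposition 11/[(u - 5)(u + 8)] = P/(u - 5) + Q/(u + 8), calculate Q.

Cover-up at u = -8: Q = 11/(-8 - 5) = -11/13


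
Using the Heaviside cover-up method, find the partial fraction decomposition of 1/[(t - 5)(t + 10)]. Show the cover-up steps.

Cover (t - 5): set t=5, get A = 1/(5 + 10) = 1/15. Cover (t + 10): set t=-10, get B = 1/(-10 - 5) = -1/15.
Result: (1/15)/(t - 5) - (1/15)/(t + 10)


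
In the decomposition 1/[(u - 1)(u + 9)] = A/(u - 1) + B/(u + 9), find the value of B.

Cover-up at u = -9: B = 1/(-9 - 1) = -1/10


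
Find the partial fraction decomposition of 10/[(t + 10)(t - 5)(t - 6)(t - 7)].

Using Heaviside cover-up: (-1/408)/(t + 10) + (1/3)/(t - 5) - (5/8)/(t - 6) + (5/17)/(t - 7)


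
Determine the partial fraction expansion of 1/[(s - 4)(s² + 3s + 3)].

Cover-up at s = 4: P = 1/(4² + 3·4 + 3) = 1/31. Then Q = -P = -1/31, R = -P·(3 + 4) = -7/31
Result: (1/31)/(s - 4) - ((1/31)s + 7/31)/(s² + 3s + 3)


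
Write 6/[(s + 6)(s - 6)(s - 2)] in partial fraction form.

Using cover-up method: P = 1/16, Q = 1/8, R = -3/16
Result: (1/16)/(s + 6) + (1/8)/(s - 6) - (3/16)/(s - 2)


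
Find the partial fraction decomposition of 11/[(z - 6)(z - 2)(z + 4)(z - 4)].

Using Heaviside cover-up: (11/80)/(z - 6) + (11/48)/(z - 2) - (11/480)/(z + 4) - (11/32)/(z - 4)


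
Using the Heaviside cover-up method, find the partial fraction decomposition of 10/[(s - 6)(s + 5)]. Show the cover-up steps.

Cover (s - 6): set s=6, get A = 10/(6 + 5) = 10/11. Cover (s + 5): set s=-5, get B = 10/(-5 - 6) = -10/11.
Result: (10/11)/(s - 6) - (10/11)/(s + 5)


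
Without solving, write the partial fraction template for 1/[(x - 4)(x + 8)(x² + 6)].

Two linear + quadratic: P/(x - 4) + Q/(x + 8) + (Rx + S)/(x² + 6)


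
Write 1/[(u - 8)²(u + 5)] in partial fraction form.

Cover-up at u=-5: C = 1/(-5 - 8)² = 1/169. Cover-up at u=8: B = 1/(8 + 5) = 1/13. Comparing u² coeff: A = -C = -1/169
Result: (-1/169)/(u - 8) + (1/13)/(u - 8)² + (1/169)/(u + 5)


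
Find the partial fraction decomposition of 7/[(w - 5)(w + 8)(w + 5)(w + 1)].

Using Heaviside cover-up: (7/780)/(w - 5) - (1/39)/(w + 8) + (7/120)/(w + 5) - (1/24)/(w + 1)


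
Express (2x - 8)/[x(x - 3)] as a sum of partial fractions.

At x=0: A = (2·0 - 8)/(0 - 3) = 8/3. At x=3: B = (2·3 - 8)/(3 - 0) = -2/3
Result: (8/3)/x - (2/3)/(x - 3)


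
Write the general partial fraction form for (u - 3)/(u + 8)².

Repeated linear factor: P/(u + 8) + Q/(u + 8)²


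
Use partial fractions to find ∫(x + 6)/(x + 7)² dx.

Decompose: A = 1, B = 1·(-7) + 6 = -1, so (x + 6)/(x + 7)² = 1/(x + 7) - 1/(x + 7)². Integrate: ∫ A/(x + 7) dx = ln|(x + 7)|; ∫ B/(x + 7)² dx = 1/(x + 7). Sum: ln|(x + 7)| + 1/(x + 7) + C


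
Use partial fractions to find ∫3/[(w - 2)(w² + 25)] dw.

Cover-up at w=2: A = 3/(2²+25) = 3/29. Coeff matching: B = -3/29, C = -6/29. Decomposition: (3/29)/(w - 2) - ((3/29)w + 6/29)/(w² + 25). Integrate: linear → ln, quadratic → (1/2)ln + arctan: (3/29) ln|(w - 2)| - (3/58) ln(w² + 25) - (6/145) arctan(w/5) + C


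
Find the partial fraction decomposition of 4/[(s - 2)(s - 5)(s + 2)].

Using cover-up method: α = -1/3, β = 4/21, γ = 1/7
Result: (-1/3)/(s - 2) + (4/21)/(s - 5) + (1/7)/(s + 2)


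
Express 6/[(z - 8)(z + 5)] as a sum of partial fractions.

6/(z - 8)(z + 5) = α/(z - 8) + β/(z + 5). α = 6/(8 + 5) = 6/13, β = 6/(-5 - 8) = -6/13
Result: (6/13)/(z - 8) - (6/13)/(z + 5)


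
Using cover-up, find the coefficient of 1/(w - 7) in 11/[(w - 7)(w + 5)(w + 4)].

Cover (w - 7), set w=7: 11/[(7 + 5)(7 + 4)] = 1/12


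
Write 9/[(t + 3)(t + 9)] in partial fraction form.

9/(t + 3)(t + 9) = α/(t + 3) + β/(t + 9). α = 9/(-3 + 9) = 3/2, β = 9/(-9 + 3) = -3/2
Result: (3/2)/(t + 3) - (3/2)/(t + 9)


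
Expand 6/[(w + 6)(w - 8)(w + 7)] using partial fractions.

Using cover-up method: α = -3/7, β = 1/35, γ = 2/5
Result: (-3/7)/(w + 6) + (1/35)/(w - 8) + (2/5)/(w + 7)


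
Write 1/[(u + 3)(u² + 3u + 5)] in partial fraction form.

Cover-up at u = -3: P = 1/((-3)² + 3·(-3) + 5) = 1/5. Then Q = -P = -1/5, R = -P·(3 - 3) = 0
Result: (1/5)/(u + 3) - ((1/5)u)/(u² + 3u + 5)


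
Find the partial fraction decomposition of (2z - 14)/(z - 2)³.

(2z - 14) = P(z - 2)² + Q(z - 2) + R. At z = 2: R = 2·2 - 14 = -10. Coefficients: P = 0, Q = 2
Result: 2/(z - 2)² - 10/(z - 2)³


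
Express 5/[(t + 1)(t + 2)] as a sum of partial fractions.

5/(t + 1)(t + 2) = A/(t + 1) + B/(t + 2). A = 5/(-1 + 2) = 5, B = 5/(-2 + 1) = -5
Result: 5/(t + 1) - 5/(t + 2)


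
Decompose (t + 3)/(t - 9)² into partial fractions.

(t + 3) = A(t - 9) + B. At t = 9: B = 1·9 + 3 = 12. Coeff of t: A = 1
Result: 1/(t - 9) + 12/(t - 9)²


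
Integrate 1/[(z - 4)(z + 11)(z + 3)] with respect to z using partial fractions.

Cover-up: P = 1/105, Q = 1/120, R = -1/56. Decomposition: (1/105)/(z - 4) + (1/120)/(z + 11) - (1/56)/(z + 3). Integrate each term: (1/105) ln|(z - 4)| + (1/120) ln|(z + 11)| - (1/56) ln|(z + 3)| + C


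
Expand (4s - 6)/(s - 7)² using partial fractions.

(4s - 6) = P(s - 7) + Q. At s = 7: Q = 4·7 - 6 = 22. Coeff of s: P = 4
Result: 4/(s - 7) + 22/(s - 7)²


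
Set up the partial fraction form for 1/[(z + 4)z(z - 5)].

Three distinct linear factors: A/(z + 4) + B/z + C/(z - 5)


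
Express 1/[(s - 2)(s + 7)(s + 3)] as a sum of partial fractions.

Using cover-up method: α = 1/45, β = 1/36, γ = -1/20
Result: (1/45)/(s - 2) + (1/36)/(s + 7) - (1/20)/(s + 3)


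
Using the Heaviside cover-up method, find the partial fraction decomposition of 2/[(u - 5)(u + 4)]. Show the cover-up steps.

Cover (u - 5): set u=5, get P = 2/(5 + 4) = 2/9. Cover (u + 4): set u=-4, get Q = 2/(-4 - 5) = -2/9.
Result: (2/9)/(u - 5) - (2/9)/(u + 4)


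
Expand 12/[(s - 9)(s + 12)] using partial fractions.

12/(s - 9)(s + 12) = P/(s - 9) + Q/(s + 12). P = 12/(9 + 12) = 4/7, Q = 12/(-12 - 9) = -4/7
Result: (4/7)/(s - 9) - (4/7)/(s + 12)


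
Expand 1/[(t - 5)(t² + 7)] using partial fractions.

Cover-up at t = 5: A = 1/(5² + 7) = 1/32. Then B = -A = -1/32, C = -A·(0 + 5) = -5/32
Result: (1/32)/(t - 5) - ((1/32)t + 5/32)/(t² + 7)


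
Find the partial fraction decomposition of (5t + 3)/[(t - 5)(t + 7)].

At t=5: α = (5·5 + 3)/(5 + 7) = 7/3. At t=-7: β = (5·(-7) + 3)/(-7 - 5) = 8/3
Result: (7/3)/(t - 5) + (8/3)/(t + 7)


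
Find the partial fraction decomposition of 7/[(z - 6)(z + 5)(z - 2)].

Using cover-up method: P = 7/44, Q = 1/11, R = -1/4
Result: (7/44)/(z - 6) + (1/11)/(z + 5) - (1/4)/(z - 2)


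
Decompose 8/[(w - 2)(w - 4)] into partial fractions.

8/(w - 2)(w - 4) = P/(w - 2) + Q/(w - 4). P = 8/(2 - 4) = -4, Q = 8/(4 - 2) = 4
Result: -4/(w - 2) + 4/(w - 4)


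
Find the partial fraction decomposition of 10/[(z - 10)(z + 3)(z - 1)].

Using cover-up method: A = 10/117, B = 5/26, C = -5/18
Result: (10/117)/(z - 10) + (5/26)/(z + 3) - (5/18)/(z - 1)


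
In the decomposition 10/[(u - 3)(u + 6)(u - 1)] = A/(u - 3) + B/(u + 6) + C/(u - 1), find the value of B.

Cover-up at u = -6: B = 10/[(-6 - 3)(-6 - 1)] = 10/[(-9)(-7)] = 10/63


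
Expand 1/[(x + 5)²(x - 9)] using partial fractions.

Cover-up at x=9: R = 1/(9 + 5)² = 1/196. Cover-up at x=-5: Q = 1/(-5 - 9) = -1/14. Comparing x² coeff: P = -R = -1/196
Result: (-1/196)/(x + 5) - (1/14)/(x + 5)² + (1/196)/(x - 9)


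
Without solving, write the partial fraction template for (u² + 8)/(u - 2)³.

Repeated linear factor (power 3): α/(u - 2) + β/(u - 2)² + γ/(u - 2)³


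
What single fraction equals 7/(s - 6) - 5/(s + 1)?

Common denominator (s - 6)(s + 1). Numerator: 7(s + 1) - 5(s - 6) = (7s + 7) - (5s - 30) = 2s + 37
Result: (2s + 37)/[(s - 6)(s + 1)]


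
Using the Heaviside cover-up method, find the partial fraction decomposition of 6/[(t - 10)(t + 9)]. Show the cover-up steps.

Cover (t - 10): set t=10, get A = 6/(10 + 9) = 6/19. Cover (t + 9): set t=-9, get B = 6/(-9 - 10) = -6/19.
Result: (6/19)/(t - 10) - (6/19)/(t + 9)


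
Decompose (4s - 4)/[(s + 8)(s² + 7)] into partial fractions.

At s=-8: P = (4·(-8) - 4)/((-8)² + 7) = -36/71. Q = -P = 36/71, R = 4 - (-8)·P = -4/71
Result: (-36/71)/(s + 8) + ((36/71)s - 4/71)/(s² + 7)


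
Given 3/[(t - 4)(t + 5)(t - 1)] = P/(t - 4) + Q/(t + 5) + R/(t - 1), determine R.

Cover-up at t = 1: R = 3/[(1 - 4)(1 + 5)] = 3/[(-3)(6)] = -3/18 = -1/6


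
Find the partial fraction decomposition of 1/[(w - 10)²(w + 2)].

Cover-up at w=-2: R = 1/(-2 - 10)² = 1/144. Cover-up at w=10: Q = 1/(10 + 2) = 1/12. Comparing w² coeff: P = -R = -1/144
Result: (-1/144)/(w - 10) + (1/12)/(w - 10)² + (1/144)/(w + 2)


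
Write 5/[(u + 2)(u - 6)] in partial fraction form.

5/(u + 2)(u - 6) = A/(u + 2) + B/(u - 6). A = 5/(-2 - 6) = -5/8, B = 5/(6 + 2) = 5/8
Result: (-5/8)/(u + 2) + (5/8)/(u - 6)


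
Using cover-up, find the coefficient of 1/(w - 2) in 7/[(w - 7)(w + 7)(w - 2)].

Cover (w - 2), set w=2: 7/[(2 - 7)(2 + 7)] = -7/45


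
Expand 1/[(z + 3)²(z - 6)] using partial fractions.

Cover-up at z=6: γ = 1/(6 + 3)² = 1/81. Cover-up at z=-3: β = 1/(-3 - 6) = -1/9. Comparing z² coeff: α = -γ = -1/81
Result: (-1/81)/(z + 3) - (1/9)/(z + 3)² + (1/81)/(z - 6)


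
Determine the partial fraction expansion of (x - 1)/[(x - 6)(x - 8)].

At x=6: P = (1·6 - 1)/(6 - 8) = -5/2. At x=8: Q = (1·8 - 1)/(8 - 6) = 7/2
Result: (-5/2)/(x - 6) + (7/2)/(x - 8)


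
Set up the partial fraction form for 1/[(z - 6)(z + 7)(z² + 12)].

Two linear + quadratic: A/(z - 6) + B/(z + 7) + (Cz + D)/(z² + 12)


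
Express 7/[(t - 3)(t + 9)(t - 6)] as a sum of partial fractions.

Using cover-up method: α = -7/36, β = 7/180, γ = 7/45
Result: (-7/36)/(t - 3) + (7/180)/(t + 9) + (7/45)/(t - 6)


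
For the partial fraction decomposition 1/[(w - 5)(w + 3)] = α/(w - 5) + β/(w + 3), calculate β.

Cover-up at w = -3: β = 1/(-3 - 5) = -1/8


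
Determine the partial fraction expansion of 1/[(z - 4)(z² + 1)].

Cover-up at z = 4: P = 1/(4² + 1) = 1/17. Then Q = -P = -1/17, R = -P·(0 + 4) = -4/17
Result: (1/17)/(z - 4) - ((1/17)z + 4/17)/(z² + 1)


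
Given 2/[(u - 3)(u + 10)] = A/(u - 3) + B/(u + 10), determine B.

Cover-up at u = -10: B = 2/(-10 - 3) = -2/13


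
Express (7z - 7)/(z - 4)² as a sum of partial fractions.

(7z - 7) = P(z - 4) + Q. At z = 4: Q = 7·4 - 7 = 21. Coeff of z: P = 7
Result: 7/(z - 4) + 21/(z - 4)²


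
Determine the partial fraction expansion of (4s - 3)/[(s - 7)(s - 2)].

At s=7: A = (4·7 - 3)/(7 - 2) = 5. At s=2: B = (4·2 - 3)/(2 - 7) = -1
Result: 5/(s - 7) - 1/(s - 2)


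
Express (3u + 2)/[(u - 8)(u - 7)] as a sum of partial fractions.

At u=8: A = (3·8 + 2)/(8 - 7) = 26. At u=7: B = (3·7 + 2)/(7 - 8) = -23
Result: 26/(u - 8) - 23/(u - 7)


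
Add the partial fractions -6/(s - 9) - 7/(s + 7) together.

Common denominator (s - 9)(s + 7). Numerator: -6(s + 7) - 7(s - 9) = (-6s - 42) - (7s - 63) = -13s + 21
Result: (-13s + 21)/[(s - 9)(s + 7)]


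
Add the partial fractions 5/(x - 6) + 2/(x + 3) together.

Common denominator (x - 6)(x + 3). Numerator: 5(x + 3) + 2(x - 6) = (5x + 15) + (2x - 12) = 7x + 3
Result: (7x + 3)/[(x - 6)(x + 3)]


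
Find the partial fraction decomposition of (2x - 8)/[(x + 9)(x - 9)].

At x=-9: A = (2·(-9) - 8)/(-9 - 9) = 13/9. At x=9: B = (2·9 - 8)/(9 + 9) = 5/9
Result: (13/9)/(x + 9) + (5/9)/(x - 9)


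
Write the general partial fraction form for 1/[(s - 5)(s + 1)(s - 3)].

Three distinct linear factors: P/(s - 5) + Q/(s + 1) + R/(s - 3)


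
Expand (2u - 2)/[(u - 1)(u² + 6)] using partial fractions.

At u=1: α = (2·1 - 2)/(1² + 6) = 0. β = -α = 0, γ = 2 - 1·α = 2
Result: (2)/(u² + 6)
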